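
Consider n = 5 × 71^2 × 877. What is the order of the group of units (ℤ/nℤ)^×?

φ(5) = 5 − 1 = 4.
φ(71^2) = 71^1·(71−1) = 71·70 = 4970.
φ(877) = 877 − 1 = 876.
φ(22104785) = 4 × 4970 × 876 = 17414880.

17414880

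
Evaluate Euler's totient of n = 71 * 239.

φ(16969) = 16969 · (1 − 1/71) · (1 − 1/239)
       = 16969 · 16660/16969 = 16660.

16660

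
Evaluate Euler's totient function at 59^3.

φ(59^3) = 59^2·(59−1) = 3481·58 = 201898.

201898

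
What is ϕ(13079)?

11200

Prime factorization: 13079 = 11 · 29 · 41.
φ(11) = 11 − 1 = 10.
φ(29) = 29 − 1 = 28.
φ(41) = 41 − 1 = 40.
φ(13079) = 10 × 28 × 40 = 11200.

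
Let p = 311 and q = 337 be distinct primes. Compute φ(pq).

φ(pq) = (p−1)(q−1) = 310 · 336 = 104160.

104160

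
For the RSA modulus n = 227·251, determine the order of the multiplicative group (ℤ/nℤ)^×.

φ(pq) = (p−1)(q−1) = 226 · 250 = 56500.

56500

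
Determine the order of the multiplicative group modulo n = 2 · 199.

198

φ(2) = 2 − 1 = 1.
φ(199) = 199 − 1 = 198.
Multiply: 1 · 198 = 198.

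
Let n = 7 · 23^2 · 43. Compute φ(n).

φ(159229) = 159229 · (1 − 1/7) · (1 − 1/23) · (1 − 1/43)
       = 159229 · 5544/6923 = 127512.

127512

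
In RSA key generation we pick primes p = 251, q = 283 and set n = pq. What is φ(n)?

φ(251) = 251 − 1 = 250.
φ(283) = 283 − 1 = 282.
Since φ is multiplicative, φ(71033) = 250 · 282 = 70500.

70500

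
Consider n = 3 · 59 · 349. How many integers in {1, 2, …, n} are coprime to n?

40368

φ(3) = 3 − 1 = 2.
φ(59) = 59 − 1 = 58.
φ(349) = 349 − 1 = 348.
Multiply: 2 · 58 · 348 = 40368.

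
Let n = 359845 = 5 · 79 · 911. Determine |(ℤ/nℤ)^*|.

φ(359845) = 359845 · (1 − 1/5) · (1 − 1/79) · (1 − 1/911)
       = 359845 · 283920/359845 = 283920.

283920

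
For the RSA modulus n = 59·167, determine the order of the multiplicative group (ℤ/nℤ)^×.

9628

φ(pq) = (p−1)(q−1) = 58 · 166 = 9628.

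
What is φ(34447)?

34447 = 7^2 · 19 · 37.
φ(7^2) = 7^2 − 7^1 = 49 − 7 = 42.
φ(19) = 19 − 1 = 18.
φ(37) = 37 − 1 = 36.
Multiply: 42 · 18 · 36 = 27216.

27216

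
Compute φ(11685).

Factor 11685: 11685 = 3 · 5 · 19 · 41.
φ(11685) = 11685 · (1 − 1/3) · (1 − 1/5) · (1 − 1/19) · (1 − 1/41)
       = 11685 · 5760/11685 = 5760.

5760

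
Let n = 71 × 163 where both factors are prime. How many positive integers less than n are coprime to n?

11340

φ(11573) = 11573 · (1 − 1/71) · (1 − 1/163)
       = 11573 · 11340/11573 = 11340.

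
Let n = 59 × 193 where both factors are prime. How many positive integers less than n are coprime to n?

φ(59) = 59 − 1 = 58.
φ(193) = 193 − 1 = 192.
Since φ is multiplicative, φ(11387) = 58 · 192 = 11136.

11136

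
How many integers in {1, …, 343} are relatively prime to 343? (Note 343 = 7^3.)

φ(343) = 343 · (1 − 1/7)
       = 343 · 6/7 = 294.

294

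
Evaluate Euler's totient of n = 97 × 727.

69696

φ(70519) = 70519 · (1 − 1/97) · (1 − 1/727)
       = 70519 · 69696/70519 = 69696.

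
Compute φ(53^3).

φ(53^3) = 53^3 − 53^2 = 148877 − 2809 = 146068.

146068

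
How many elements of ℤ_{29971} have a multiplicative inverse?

26880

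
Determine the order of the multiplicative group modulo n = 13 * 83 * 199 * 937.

182362752

φ(201193577) = 201193577 · (1 − 1/13) · (1 − 1/83) · (1 − 1/199) · (1 − 1/937)
       = 201193577 · 182362752/201193577 = 182362752.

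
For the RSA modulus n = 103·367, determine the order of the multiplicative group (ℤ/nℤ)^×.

φ(37801) = 37801 · (1 − 1/103) · (1 − 1/367)
       = 37801 · 37332/37801 = 37332.

37332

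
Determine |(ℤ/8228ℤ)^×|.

Factor 8228: 8228 = 2^2 · 11^2 · 17.
φ(8228) = 8228 · (1 − 1/2) · (1 − 1/11) · (1 − 1/17)
       = 8228 · 160/374 = 3520.

3520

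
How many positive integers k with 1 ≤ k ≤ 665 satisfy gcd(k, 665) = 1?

Prime factorization: 665 = 5 × 7 × 19.
φ(5) = 5 − 1 = 4.
φ(7) = 7 − 1 = 6.
φ(19) = 19 − 1 = 18.
Since φ is multiplicative, φ(665) = 4 · 6 · 18 = 432.

432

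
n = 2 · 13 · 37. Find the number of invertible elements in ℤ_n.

432

φ(962) = 962 · (1 − 1/2) · (1 − 1/13) · (1 − 1/37)
       = 962 · 432/962 = 432.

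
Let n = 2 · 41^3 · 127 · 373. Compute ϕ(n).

φ(2) = 2 − 1 = 1.
φ(41^3) = 41^3 − 41^2 = 68921 − 1681 = 67240.
φ(127) = 127 − 1 = 126.
φ(373) = 373 − 1 = 372.
Multiply: 1 · 67240 · 126 · 372 = 3151673280.

3151673280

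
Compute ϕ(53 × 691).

φ(36623) = 36623 · (1 − 1/53) · (1 − 1/691)
       = 36623 · 35880/36623 = 35880.

35880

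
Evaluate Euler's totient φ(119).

96

119 = 7 × 17.
φ(7) = 7 − 1 = 6.
φ(17) = 17 − 1 = 16.
Multiply: 6 · 16 = 96.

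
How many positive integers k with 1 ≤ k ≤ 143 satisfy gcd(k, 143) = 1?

120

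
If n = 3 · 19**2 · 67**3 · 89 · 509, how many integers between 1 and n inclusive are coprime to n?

φ(3) = 3 − 1 = 2.
φ(19^2) = 19^1·(19−1) = 19·18 = 342.
φ(67^3) = 67^2·(67−1) = 4489·66 = 296274.
φ(89) = 89 − 1 = 88.
φ(509) = 509 − 1 = 508.
Multiply: 2 · 342 · 296274 · 88 · 508 = 9059328900864.

9059328900864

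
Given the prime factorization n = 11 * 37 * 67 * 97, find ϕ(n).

2280960

φ(2645093) = 2645093 · (1 − 1/11) · (1 − 1/37) · (1 − 1/67) · (1 − 1/97)
       = 2645093 · 2280960/2645093 = 2280960.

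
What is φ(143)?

120

Prime factorization: 143 = 11 × 13.
φ(143) = 143 · (1 − 1/11) · (1 − 1/13)
       = 143 · 120/143 = 120.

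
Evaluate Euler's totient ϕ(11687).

Prime factorization: 11687 = 13 * 29 * 31.
φ(13) = 13 − 1 = 12.
φ(29) = 29 − 1 = 28.
φ(31) = 31 − 1 = 30.
φ(11687) = 12 × 28 × 30 = 10080.

10080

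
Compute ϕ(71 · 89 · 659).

φ(71) = 71 − 1 = 70.
φ(89) = 89 − 1 = 88.
φ(659) = 659 − 1 = 658.
Multiply: 70 · 88 · 658 = 4053280.

4053280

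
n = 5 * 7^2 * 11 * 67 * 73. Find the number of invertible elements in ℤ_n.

7983360

φ(13181245) = 13181245 · (1 − 1/5) · (1 − 1/7) · (1 − 1/11) · (1 − 1/67) · (1 − 1/73)
       = 13181245 · 1140480/1883035 = 7983360.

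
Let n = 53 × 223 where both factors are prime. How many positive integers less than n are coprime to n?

11544

φ(53) = 53 − 1 = 52.
φ(223) = 223 − 1 = 222.
Since φ is multiplicative, φ(11819) = 52 · 222 = 11544.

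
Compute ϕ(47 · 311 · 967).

13775160

φ(47) = 47 − 1 = 46.
φ(311) = 311 − 1 = 310.
φ(967) = 967 − 1 = 966.
Multiply: 46 · 310 · 966 = 13775160.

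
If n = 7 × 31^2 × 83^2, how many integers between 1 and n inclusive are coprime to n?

φ(46342303) = 46342303 · (1 − 1/7) · (1 − 1/31) · (1 − 1/83)
       = 46342303 · 14760/18011 = 37977480.

37977480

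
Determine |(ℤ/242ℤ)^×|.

Factor 242: 242 = 2 · 11**2.
φ(2) = 2 − 1 = 1.
φ(11^2) = 11^2 − 11^1 = 121 − 11 = 110.
φ(242) = 1 × 110 = 110.

110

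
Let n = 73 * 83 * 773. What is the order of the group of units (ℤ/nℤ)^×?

4557888

φ(73) = 73 − 1 = 72.
φ(83) = 83 − 1 = 82.
φ(773) = 773 − 1 = 772.
Since φ is multiplicative, φ(4683607) = 72 · 82 · 772 = 4557888.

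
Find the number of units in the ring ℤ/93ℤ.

Factor 93: 93 = 3 · 31.
φ(93) = 93 · (1 − 1/3) · (1 − 1/31)
       = 93 · 60/93 = 60.

60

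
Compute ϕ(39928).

15840

39928 = 2^3 * 7 * 23 * 31.
φ(39928) = 39928 · (1 − 1/2) · (1 − 1/7) · (1 − 1/23) · (1 − 1/31)
       = 39928 · 3960/9982 = 15840.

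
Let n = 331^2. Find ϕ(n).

109230

φ(109561) = 109561 · (1 − 1/331)
       = 109561 · 330/331 = 109230.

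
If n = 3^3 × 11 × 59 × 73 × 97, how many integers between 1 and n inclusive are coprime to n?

72161280

φ(124080363) = 124080363 · (1 − 1/3) · (1 − 1/11) · (1 − 1/59) · (1 − 1/73) · (1 − 1/97)
       = 124080363 · 8017920/13786707 = 72161280.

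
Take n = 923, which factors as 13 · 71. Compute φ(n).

840

φ(13) = 13 − 1 = 12.
φ(71) = 71 − 1 = 70.
Since φ is multiplicative, φ(923) = 12 · 70 = 840.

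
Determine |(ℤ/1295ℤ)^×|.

864

First factor: 1295 = 5 · 7 · 37.
φ(5) = 5 − 1 = 4.
φ(7) = 7 − 1 = 6.
φ(37) = 37 − 1 = 36.
φ(1295) = 4 × 6 × 36 = 864.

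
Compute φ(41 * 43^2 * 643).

46378080

φ(48745187) = 48745187 · (1 − 1/41) · (1 − 1/43) · (1 − 1/643)
       = 48745187 · 1078560/1133609 = 46378080.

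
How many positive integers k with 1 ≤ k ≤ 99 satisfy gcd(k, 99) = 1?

60

Prime factorization: 99 = 3**2 * 11.
φ(99) = 99 · (1 − 1/3) · (1 − 1/11)
       = 99 · 20/33 = 60.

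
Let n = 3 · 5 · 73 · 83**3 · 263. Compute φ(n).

φ(164666079195) = 164666079195 · (1 − 1/3) · (1 − 1/5) · (1 − 1/73) · (1 − 1/83) · (1 − 1/263)
       = 164666079195 · 12374784/23902755 = 85249886976.

85249886976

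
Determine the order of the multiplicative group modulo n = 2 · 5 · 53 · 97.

19968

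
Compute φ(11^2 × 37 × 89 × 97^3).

φ(363657294869) = 363657294869 · (1 − 1/11) · (1 − 1/37) · (1 − 1/89) · (1 − 1/97)
       = 363657294869 · 3041280/3513631 = 314769438720.

314769438720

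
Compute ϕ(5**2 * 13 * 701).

φ(5^2) = 5^1·(5−1) = 5·4 = 20.
φ(13) = 13 − 1 = 12.
φ(701) = 701 − 1 = 700.
Since φ is multiplicative, φ(227825) = 20 · 12 · 700 = 168000.

168000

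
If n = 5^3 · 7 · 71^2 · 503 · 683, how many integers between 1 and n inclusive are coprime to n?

φ(5^3) = 5^3 − 5^2 = 125 − 25 = 100.
φ(7) = 7 − 1 = 6.
φ(71^2) = 71^1·(71−1) = 71·70 = 4970.
φ(503) = 503 − 1 = 502.
φ(683) = 683 − 1 = 682.
Since φ is multiplicative, φ(1515351695375) = 100 · 6 · 4970 · 502 · 682 = 1020929448000.

1020929448000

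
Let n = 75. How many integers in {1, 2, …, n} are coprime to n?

40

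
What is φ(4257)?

2520

4257 = 3^2 × 11 × 43.
φ(3^2) = 3^2 − 3^1 = 9 − 3 = 6.
φ(11) = 11 − 1 = 10.
φ(43) = 43 − 1 = 42.
φ(4257) = 6 × 10 × 42 = 2520.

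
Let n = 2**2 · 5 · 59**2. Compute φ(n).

φ(2^2) = 2^1·(2−1) = 2·1 = 2.
φ(5) = 5 − 1 = 4.
φ(59^2) = 59^1·(59−1) = 59·58 = 3422.
φ(69620) = 2 × 4 × 3422 = 27376.

27376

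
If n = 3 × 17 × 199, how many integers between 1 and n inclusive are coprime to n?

φ(10149) = 10149 · (1 − 1/3) · (1 − 1/17) · (1 − 1/199)
       = 10149 · 6336/10149 = 6336.

6336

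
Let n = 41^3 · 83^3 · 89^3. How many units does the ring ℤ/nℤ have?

26476491059032960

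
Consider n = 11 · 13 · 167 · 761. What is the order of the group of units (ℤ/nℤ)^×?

15139200

φ(18173441) = 18173441 · (1 − 1/11) · (1 − 1/13) · (1 − 1/167) · (1 − 1/761)
       = 18173441 · 15139200/18173441 = 15139200.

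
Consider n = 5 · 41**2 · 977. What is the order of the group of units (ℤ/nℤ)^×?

φ(5) = 5 − 1 = 4.
φ(41^2) = 41^2 − 41^1 = 1681 − 41 = 1640.
φ(977) = 977 − 1 = 976.
Since φ is multiplicative, φ(8211685) = 4 · 1640 · 976 = 6402560.

6402560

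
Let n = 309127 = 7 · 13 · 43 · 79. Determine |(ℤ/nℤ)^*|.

φ(309127) = 309127 · (1 − 1/7) · (1 − 1/13) · (1 − 1/43) · (1 − 1/79)
       = 309127 · 235872/309127 = 235872.

235872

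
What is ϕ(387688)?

155232

Factor 387688: 387688 = 2^3 · 7^2 · 23 · 43.
φ(387688) = 387688 · (1 − 1/2) · (1 − 1/7) · (1 − 1/23) · (1 − 1/43)
       = 387688 · 5544/13846 = 155232.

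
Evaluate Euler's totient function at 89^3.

697048

φ(89^3) = 89^2·(89−1) = 7921·88 = 697048.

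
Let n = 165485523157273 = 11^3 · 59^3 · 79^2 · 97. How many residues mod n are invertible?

φ(11^3) = 11^2·(11−1) = 121·10 = 1210.
φ(59^3) = 59^3 − 59^2 = 205379 − 3481 = 201898.
φ(79^2) = 79^2 − 79^1 = 6241 − 79 = 6162.
φ(97) = 97 − 1 = 96.
Multiply: 1210 · 201898 · 6162 · 96 = 144514130492160.

144514130492160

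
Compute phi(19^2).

φ(361) = 361 · (1 − 1/19)
       = 361 · 18/19 = 342.

342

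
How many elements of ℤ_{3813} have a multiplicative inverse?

2400

First factor: 3813 = 3 × 31 × 41.
φ(3813) = 3813 · (1 − 1/3) · (1 − 1/31) · (1 − 1/41)
       = 3813 · 2400/3813 = 2400.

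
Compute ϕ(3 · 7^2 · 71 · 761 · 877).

φ(6965622489) = 6965622489 · (1 − 1/3) · (1 − 1/7) · (1 − 1/71) · (1 − 1/761) · (1 − 1/877)
       = 6965622489 · 559238400/995088927 = 3914668800.

3914668800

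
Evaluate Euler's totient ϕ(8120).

First factor: 8120 = 2^3 * 5 * 7 * 29.
φ(8120) = 8120 · (1 − 1/2) · (1 − 1/5) · (1 − 1/7) · (1 − 1/29)
       = 8120 · 672/2030 = 2688.

2688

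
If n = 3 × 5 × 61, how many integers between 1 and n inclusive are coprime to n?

φ(3) = 3 − 1 = 2.
φ(5) = 5 − 1 = 4.
φ(61) = 61 − 1 = 60.
φ(915) = 2 × 4 × 60 = 480.

480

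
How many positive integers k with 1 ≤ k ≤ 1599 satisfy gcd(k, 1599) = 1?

Factor 1599: 1599 = 3 · 13 · 41.
φ(3) = 3 − 1 = 2.
φ(13) = 13 − 1 = 12.
φ(41) = 41 − 1 = 40.
φ(1599) = 2 × 12 × 40 = 960.

960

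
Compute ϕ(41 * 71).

2800

φ(2911) = 2911 · (1 − 1/41) · (1 − 1/71)
       = 2911 · 2800/2911 = 2800.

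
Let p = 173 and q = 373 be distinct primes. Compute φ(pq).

63984

φ(n) = (p − 1)(q − 1) = (173−1)(373−1) = 172·372 = 63984.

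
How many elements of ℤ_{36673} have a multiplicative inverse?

28080

Prime factorization: 36673 = 7 · 13^2 · 31.
φ(7) = 7 − 1 = 6.
φ(13^2) = 13^1·(13−1) = 13·12 = 156.
φ(31) = 31 − 1 = 30.
Since φ is multiplicative, φ(36673) = 6 · 156 · 30 = 28080.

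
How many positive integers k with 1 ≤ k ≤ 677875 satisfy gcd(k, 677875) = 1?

Factor 677875: 677875 = 5**3 · 11 · 17 · 29.
φ(677875) = 677875 · (1 − 1/5) · (1 − 1/11) · (1 − 1/17) · (1 − 1/29)
       = 677875 · 17920/27115 = 448000.

448000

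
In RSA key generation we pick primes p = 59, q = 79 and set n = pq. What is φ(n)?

4524

φ(pq) = (p−1)(q−1) = 58 · 78 = 4524.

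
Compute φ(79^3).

φ(493039) = 493039 · (1 − 1/79)
       = 493039 · 78/79 = 486798.

486798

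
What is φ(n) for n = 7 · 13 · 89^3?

φ(7) = 7 − 1 = 6.
φ(13) = 13 − 1 = 12.
φ(89^3) = 89^3 − 89^2 = 704969 − 7921 = 697048.
φ(64152179) = 6 × 12 × 697048 = 50187456.

50187456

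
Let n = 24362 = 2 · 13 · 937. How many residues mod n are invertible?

11232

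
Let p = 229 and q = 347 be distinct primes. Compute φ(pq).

φ(pq) = (p−1)(q−1) = 228 · 346 = 78888.

78888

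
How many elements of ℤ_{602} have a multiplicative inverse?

Prime factorization: 602 = 2 × 7 × 43.
φ(602) = 602 · (1 − 1/2) · (1 − 1/7) · (1 − 1/43)
       = 602 · 252/602 = 252.

252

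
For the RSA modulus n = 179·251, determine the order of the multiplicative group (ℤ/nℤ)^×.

φ(pq) = (p−1)(q−1) = 178 · 250 = 44500.

44500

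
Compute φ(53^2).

2756

φ(53^2) = 53^2 − 53^1 = 2809 − 53 = 2756.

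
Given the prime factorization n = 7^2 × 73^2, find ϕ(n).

φ(7^2) = 7^2 − 7^1 = 49 − 7 = 42.
φ(73^2) = 73^2 − 73^1 = 5329 − 73 = 5256.
φ(261121) = 42 × 5256 = 220752.

220752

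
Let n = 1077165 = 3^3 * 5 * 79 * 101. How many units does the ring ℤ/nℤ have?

φ(3^3) = 3^3 − 3^2 = 27 − 9 = 18.
φ(5) = 5 − 1 = 4.
φ(79) = 79 − 1 = 78.
φ(101) = 101 − 1 = 100.
Since φ is multiplicative, φ(1077165) = 18 · 4 · 78 · 100 = 561600.

561600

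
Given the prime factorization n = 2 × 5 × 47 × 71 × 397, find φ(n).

φ(2) = 2 − 1 = 1.
φ(5) = 5 − 1 = 4.
φ(47) = 47 − 1 = 46.
φ(71) = 71 − 1 = 70.
φ(397) = 397 − 1 = 396.
Multiply: 1 · 4 · 46 · 70 · 396 = 5100480.

5100480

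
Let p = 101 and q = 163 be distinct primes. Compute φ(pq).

16200

φ(n) = (p − 1)(q − 1) = (101−1)(163−1) = 100·162 = 16200.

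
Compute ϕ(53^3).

146068

φ(148877) = 148877 · (1 − 1/53)
       = 148877 · 52/53 = 146068.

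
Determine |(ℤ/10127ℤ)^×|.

Prime factorization: 10127 = 13 × 19 × 41.
φ(10127) = 10127 · (1 − 1/13) · (1 − 1/19) · (1 − 1/41)
       = 10127 · 8640/10127 = 8640.

8640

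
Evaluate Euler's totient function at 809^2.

φ(654481) = 654481 · (1 − 1/809)
       = 654481 · 808/809 = 653672.

653672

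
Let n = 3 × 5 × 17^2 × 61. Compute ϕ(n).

130560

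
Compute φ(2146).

1008

First factor: 2146 = 2 * 29 * 37.
φ(2146) = 2146 · (1 − 1/2) · (1 − 1/29) · (1 − 1/37)
       = 2146 · 1008/2146 = 1008.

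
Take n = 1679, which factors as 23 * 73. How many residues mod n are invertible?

φ(23) = 23 − 1 = 22.
φ(73) = 73 − 1 = 72.
Since φ is multiplicative, φ(1679) = 22 · 72 = 1584.

1584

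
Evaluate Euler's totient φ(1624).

Prime factorization: 1624 = 2^3 × 7 × 29.
φ(2^3) = 2^3 − 2^2 = 8 − 4 = 4.
φ(7) = 7 − 1 = 6.
φ(29) = 29 − 1 = 28.
φ(1624) = 4 × 6 × 28 = 672.

672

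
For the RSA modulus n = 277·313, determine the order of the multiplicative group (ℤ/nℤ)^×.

86112

φ(n) = (p − 1)(q − 1) = (277−1)(313−1) = 276·312 = 86112.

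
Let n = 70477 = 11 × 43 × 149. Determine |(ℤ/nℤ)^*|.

62160

φ(70477) = 70477 · (1 − 1/11) · (1 − 1/43) · (1 − 1/149)
       = 70477 · 62160/70477 = 62160.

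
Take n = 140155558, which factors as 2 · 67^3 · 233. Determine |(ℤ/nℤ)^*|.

68735568

φ(140155558) = 140155558 · (1 − 1/2) · (1 − 1/67) · (1 − 1/233)
       = 140155558 · 15312/31222 = 68735568.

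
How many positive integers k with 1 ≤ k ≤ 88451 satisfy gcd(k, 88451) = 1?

88451 = 11**2 × 17 × 43.
φ(11^2) = 11^2 − 11^1 = 121 − 11 = 110.
φ(17) = 17 − 1 = 16.
φ(43) = 43 − 1 = 42.
Since φ is multiplicative, φ(88451) = 110 · 16 · 42 = 73920.

73920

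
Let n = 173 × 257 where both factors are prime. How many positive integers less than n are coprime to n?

44032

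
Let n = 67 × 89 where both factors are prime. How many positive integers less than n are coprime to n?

5808

φ(n) = (p − 1)(q − 1) = (67−1)(89−1) = 66·88 = 5808.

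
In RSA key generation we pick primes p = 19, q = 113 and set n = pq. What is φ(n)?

2016

φ(pq) = (p−1)(q−1) = 18 · 112 = 2016.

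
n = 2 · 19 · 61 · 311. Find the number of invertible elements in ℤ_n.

334800

φ(720898) = 720898 · (1 − 1/2) · (1 − 1/19) · (1 − 1/61) · (1 − 1/311)
       = 720898 · 334800/720898 = 334800.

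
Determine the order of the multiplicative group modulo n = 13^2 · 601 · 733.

φ(74450077) = 74450077 · (1 − 1/13) · (1 − 1/601) · (1 − 1/733)
       = 74450077 · 5270400/5726929 = 68515200.

68515200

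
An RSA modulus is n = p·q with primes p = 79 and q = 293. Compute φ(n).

22776

φ(23147) = 23147 · (1 − 1/79) · (1 − 1/293)
       = 23147 · 22776/23147 = 22776.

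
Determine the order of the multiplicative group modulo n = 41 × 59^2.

φ(41) = 41 − 1 = 40.
φ(59^2) = 59^2 − 59^1 = 3481 − 59 = 3422.
φ(142721) = 40 × 3422 = 136880.

136880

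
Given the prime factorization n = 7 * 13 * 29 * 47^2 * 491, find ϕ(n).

2135710080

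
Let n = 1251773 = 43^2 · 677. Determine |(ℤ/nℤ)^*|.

φ(43^2) = 43^2 − 43^1 = 1849 − 43 = 1806.
φ(677) = 677 − 1 = 676.
Multiply: 1806 · 676 = 1220856.

1220856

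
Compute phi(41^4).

φ(41^4) = 41^4 − 41^3 = 2825761 − 68921 = 2756840.

2756840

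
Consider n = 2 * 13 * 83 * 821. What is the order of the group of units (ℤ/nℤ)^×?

806880

φ(1771718) = 1771718 · (1 − 1/2) · (1 − 1/13) · (1 − 1/83) · (1 − 1/821)
       = 1771718 · 806880/1771718 = 806880.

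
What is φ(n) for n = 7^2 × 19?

φ(7^2) = 7^1·(7−1) = 7·6 = 42.
φ(19) = 19 − 1 = 18.
φ(931) = 42 × 18 = 756.

756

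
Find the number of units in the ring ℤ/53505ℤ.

53505 = 3^2 × 5 × 29 × 41.
φ(3^2) = 3^2 − 3^1 = 9 − 3 = 6.
φ(5) = 5 − 1 = 4.
φ(29) = 29 − 1 = 28.
φ(41) = 41 − 1 = 40.
Multiply: 6 · 4 · 28 · 40 = 26880.

26880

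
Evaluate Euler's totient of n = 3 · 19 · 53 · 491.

917280

φ(1483311) = 1483311 · (1 − 1/3) · (1 − 1/19) · (1 − 1/53) · (1 − 1/491)
       = 1483311 · 917280/1483311 = 917280.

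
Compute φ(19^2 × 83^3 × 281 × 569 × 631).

φ(20825211682210613) = 20825211682210613 · (1 − 1/19) · (1 − 1/83) · (1 − 1/281) · (1 − 1/569) · (1 − 1/631)
       = 20825211682210613 · 147888115200/159103465343 = 19357223286643200.

19357223286643200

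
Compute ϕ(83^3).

564898

φ(571787) = 571787 · (1 − 1/83)
       = 571787 · 82/83 = 564898.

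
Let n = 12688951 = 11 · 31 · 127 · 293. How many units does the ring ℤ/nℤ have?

11037600

φ(11) = 11 − 1 = 10.
φ(31) = 31 − 1 = 30.
φ(127) = 127 − 1 = 126.
φ(293) = 293 − 1 = 292.
φ(12688951) = 10 × 30 × 126 × 292 = 11037600.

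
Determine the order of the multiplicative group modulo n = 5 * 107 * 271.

φ(144985) = 144985 · (1 − 1/5) · (1 − 1/107) · (1 − 1/271)
       = 144985 · 114480/144985 = 114480.

114480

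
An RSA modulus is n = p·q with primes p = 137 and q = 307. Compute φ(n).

For distinct primes, φ(pq) = (p−1)(q−1) = 136 × 306 = 41616.

41616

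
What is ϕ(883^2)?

778806

φ(779689) = 779689 · (1 − 1/883)
       = 779689 · 882/883 = 778806.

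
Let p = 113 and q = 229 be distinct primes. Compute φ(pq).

25536

For distinct primes, φ(pq) = (p−1)(q−1) = 112 × 228 = 25536.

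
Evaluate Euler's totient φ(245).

First factor: 245 = 5 · 7^2.
φ(245) = 245 · (1 − 1/5) · (1 − 1/7)
       = 245 · 24/35 = 168.

168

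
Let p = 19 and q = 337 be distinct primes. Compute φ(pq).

φ(19) = 19 − 1 = 18.
φ(337) = 337 − 1 = 336.
Since φ is multiplicative, φ(6403) = 18 · 336 = 6048.

6048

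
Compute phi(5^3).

100

φ(5^3) = 5^3 − 5^2 = 125 − 25 = 100.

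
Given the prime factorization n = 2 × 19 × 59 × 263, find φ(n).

φ(589646) = 589646 · (1 − 1/2) · (1 − 1/19) · (1 − 1/59) · (1 − 1/263)
       = 589646 · 273528/589646 = 273528.

273528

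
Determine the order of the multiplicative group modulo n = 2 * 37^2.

1332

φ(2738) = 2738 · (1 − 1/2) · (1 − 1/37)
       = 2738 · 36/74 = 1332.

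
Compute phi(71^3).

φ(357911) = 357911 · (1 − 1/71)
       = 357911 · 70/71 = 352870.

352870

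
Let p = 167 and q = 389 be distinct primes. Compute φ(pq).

64408

φ(pq) = (p−1)(q−1) = 166 · 388 = 64408.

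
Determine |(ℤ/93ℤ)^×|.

60

Factor 93: 93 = 3 * 31.
φ(3) = 3 − 1 = 2.
φ(31) = 31 − 1 = 30.
Since φ is multiplicative, φ(93) = 2 · 30 = 60.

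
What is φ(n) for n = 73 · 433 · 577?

17915904

φ(18238393) = 18238393 · (1 − 1/73) · (1 − 1/433) · (1 − 1/577)
       = 18238393 · 17915904/18238393 = 17915904.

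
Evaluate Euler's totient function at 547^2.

φ(299209) = 299209 · (1 − 1/547)
       = 299209 · 546/547 = 298662.

298662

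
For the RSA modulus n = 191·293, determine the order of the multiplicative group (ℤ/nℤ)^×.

55480

φ(n) = (p − 1)(q − 1) = (191−1)(293−1) = 190·292 = 55480.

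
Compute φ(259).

216

First factor: 259 = 7 · 37.
φ(259) = 259 · (1 − 1/7) · (1 − 1/37)
       = 259 · 216/259 = 216.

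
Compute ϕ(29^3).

23548

φ(29^3) = 29^2·(29−1) = 841·28 = 23548.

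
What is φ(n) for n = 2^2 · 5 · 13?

φ(2^2) = 2^2 − 2^1 = 4 − 2 = 2.
φ(5) = 5 − 1 = 4.
φ(13) = 13 − 1 = 12.
Multiply: 2 · 4 · 12 = 96.

96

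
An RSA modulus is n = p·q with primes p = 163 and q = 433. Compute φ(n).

69984

φ(70579) = 70579 · (1 − 1/163) · (1 − 1/433)
       = 70579 · 69984/70579 = 69984.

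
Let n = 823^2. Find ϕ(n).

φ(823^2) = 823^2 − 823^1 = 677329 − 823 = 676506.

676506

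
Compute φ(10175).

7200

Prime factorization: 10175 = 5^2 × 11 × 37.
φ(10175) = 10175 · (1 − 1/5) · (1 − 1/11) · (1 − 1/37)
       = 10175 · 1440/2035 = 7200.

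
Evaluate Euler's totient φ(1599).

First factor: 1599 = 3 * 13 * 41.
φ(3) = 3 − 1 = 2.
φ(13) = 13 − 1 = 12.
φ(41) = 41 − 1 = 40.
Since φ is multiplicative, φ(1599) = 2 · 12 · 40 = 960.

960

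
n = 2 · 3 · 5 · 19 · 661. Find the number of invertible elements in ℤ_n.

95040

φ(2) = 2 − 1 = 1.
φ(3) = 3 − 1 = 2.
φ(5) = 5 − 1 = 4.
φ(19) = 19 − 1 = 18.
φ(661) = 661 − 1 = 660.
Multiply: 1 · 2 · 4 · 18 · 660 = 95040.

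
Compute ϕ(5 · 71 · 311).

86800

φ(110405) = 110405 · (1 − 1/5) · (1 − 1/71) · (1 − 1/311)
       = 110405 · 86800/110405 = 86800.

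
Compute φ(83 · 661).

φ(83) = 83 − 1 = 82.
φ(661) = 661 − 1 = 660.
Multiply: 82 · 660 = 54120.

54120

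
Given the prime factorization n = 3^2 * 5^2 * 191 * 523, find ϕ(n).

φ(3^2) = 3^2 − 3^1 = 9 − 3 = 6.
φ(5^2) = 5^1·(5−1) = 5·4 = 20.
φ(191) = 191 − 1 = 190.
φ(523) = 523 − 1 = 522.
Multiply: 6 · 20 · 190 · 522 = 11901600.

11901600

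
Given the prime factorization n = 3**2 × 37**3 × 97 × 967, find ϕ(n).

27422406144

φ(42760806723) = 42760806723 · (1 − 1/3) · (1 − 1/37) · (1 − 1/97) · (1 − 1/967)
       = 42760806723 · 6676992/10411689 = 27422406144.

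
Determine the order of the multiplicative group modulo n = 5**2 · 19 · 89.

φ(42275) = 42275 · (1 − 1/5) · (1 − 1/19) · (1 − 1/89)
       = 42275 · 6336/8455 = 31680.

31680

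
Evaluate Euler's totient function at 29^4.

φ(707281) = 707281 · (1 − 1/29)
       = 707281 · 28/29 = 682892.

682892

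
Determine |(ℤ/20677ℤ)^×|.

18480

20677 = 23 * 29 * 31.
φ(23) = 23 − 1 = 22.
φ(29) = 29 − 1 = 28.
φ(31) = 31 − 1 = 30.
Multiply: 22 · 28 · 30 = 18480.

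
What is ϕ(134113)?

103488

Prime factorization: 134113 = 7^3 · 17 · 23.
φ(134113) = 134113 · (1 − 1/7) · (1 − 1/17) · (1 − 1/23)
       = 134113 · 2112/2737 = 103488.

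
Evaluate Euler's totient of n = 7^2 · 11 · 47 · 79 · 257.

385781760

φ(7^2) = 7^2 − 7^1 = 49 − 7 = 42.
φ(11) = 11 − 1 = 10.
φ(47) = 47 − 1 = 46.
φ(79) = 79 − 1 = 78.
φ(257) = 257 − 1 = 256.
φ(514335899) = 42 × 10 × 46 × 78 × 256 = 385781760.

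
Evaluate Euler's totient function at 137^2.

φ(137^2) = 137^1·(137−1) = 137·136 = 18632.

18632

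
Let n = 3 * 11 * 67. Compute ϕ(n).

1320

φ(3) = 3 − 1 = 2.
φ(11) = 11 − 1 = 10.
φ(67) = 67 − 1 = 66.
Since φ is multiplicative, φ(2211) = 2 · 10 · 66 = 1320.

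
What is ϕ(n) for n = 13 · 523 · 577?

3608064

φ(13) = 13 − 1 = 12.
φ(523) = 523 − 1 = 522.
φ(577) = 577 − 1 = 576.
Since φ is multiplicative, φ(3923023) = 12 · 522 · 576 = 3608064.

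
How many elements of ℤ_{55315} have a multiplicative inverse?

First factor: 55315 = 5 · 13 · 23 · 37.
φ(55315) = 55315 · (1 − 1/5) · (1 − 1/13) · (1 − 1/23) · (1 − 1/37)
       = 55315 · 38016/55315 = 38016.

38016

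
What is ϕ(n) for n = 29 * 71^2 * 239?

φ(29) = 29 − 1 = 28.
φ(71^2) = 71^2 − 71^1 = 5041 − 71 = 4970.
φ(239) = 239 − 1 = 238.
Multiply: 28 · 4970 · 238 = 33120080.

33120080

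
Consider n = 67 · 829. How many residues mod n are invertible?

φ(55543) = 55543 · (1 − 1/67) · (1 − 1/829)
       = 55543 · 54648/55543 = 54648.

54648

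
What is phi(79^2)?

6162

φ(79^2) = 79^2 − 79^1 = 6241 − 79 = 6162.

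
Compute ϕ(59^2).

3422

φ(3481) = 3481 · (1 − 1/59)
       = 3481 · 58/59 = 3422.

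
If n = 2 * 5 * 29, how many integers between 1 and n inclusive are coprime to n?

112

φ(290) = 290 · (1 − 1/2) · (1 − 1/5) · (1 − 1/29)
       = 290 · 112/290 = 112.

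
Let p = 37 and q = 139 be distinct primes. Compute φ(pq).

4968

For distinct primes, φ(pq) = (p−1)(q−1) = 36 × 138 = 4968.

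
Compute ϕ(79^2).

φ(6241) = 6241 · (1 − 1/79)
       = 6241 · 78/79 = 6162.

6162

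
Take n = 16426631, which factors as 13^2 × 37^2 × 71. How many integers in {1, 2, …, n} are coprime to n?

14545440

φ(13^2) = 13^2 − 13^1 = 169 − 13 = 156.
φ(37^2) = 37^2 − 37^1 = 1369 − 37 = 1332.
φ(71) = 71 − 1 = 70.
Since φ is multiplicative, φ(16426631) = 156 · 1332 · 70 = 14545440.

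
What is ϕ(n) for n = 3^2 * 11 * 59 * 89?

306240

φ(519849) = 519849 · (1 − 1/3) · (1 − 1/11) · (1 − 1/59) · (1 − 1/89)
       = 519849 · 102080/173283 = 306240.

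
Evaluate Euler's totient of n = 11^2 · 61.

6600

φ(11^2) = 11^2 − 11^1 = 121 − 11 = 110.
φ(61) = 61 − 1 = 60.
Multiply: 110 · 60 = 6600.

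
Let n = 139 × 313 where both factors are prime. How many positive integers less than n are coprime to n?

43056

φ(n) = (p − 1)(q − 1) = (139−1)(313−1) = 138·312 = 43056.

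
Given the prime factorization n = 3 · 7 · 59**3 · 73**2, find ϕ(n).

12734110656

φ(22983758511) = 22983758511 · (1 − 1/3) · (1 − 1/7) · (1 − 1/59) · (1 − 1/73)
       = 22983758511 · 50112/90447 = 12734110656.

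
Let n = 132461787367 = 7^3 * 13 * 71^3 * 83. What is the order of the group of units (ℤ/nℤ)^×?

φ(7^3) = 7^3 − 7^2 = 343 − 49 = 294.
φ(13) = 13 − 1 = 12.
φ(71^3) = 71^2·(71−1) = 5041·70 = 352870.
φ(83) = 83 − 1 = 82.
Multiply: 294 · 12 · 352870 · 82 = 102083879520.

102083879520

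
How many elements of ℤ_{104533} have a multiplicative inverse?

80640

First factor: 104533 = 11 · 13 · 17 · 43.
φ(11) = 11 − 1 = 10.
φ(13) = 13 − 1 = 12.
φ(17) = 17 − 1 = 16.
φ(43) = 43 − 1 = 42.
Since φ is multiplicative, φ(104533) = 10 · 12 · 16 · 42 = 80640.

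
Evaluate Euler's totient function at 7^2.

φ(49) = 49 · (1 − 1/7)
       = 49 · 6/7 = 42.

42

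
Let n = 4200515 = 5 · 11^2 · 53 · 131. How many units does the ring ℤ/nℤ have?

2974400

φ(4200515) = 4200515 · (1 − 1/5) · (1 − 1/11) · (1 − 1/53) · (1 − 1/131)
       = 4200515 · 270400/381865 = 2974400.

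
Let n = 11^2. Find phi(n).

110

φ(121) = 121 · (1 − 1/11)
       = 121 · 10/11 = 110.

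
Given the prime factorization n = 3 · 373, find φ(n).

φ(1119) = 1119 · (1 − 1/3) · (1 − 1/373)
       = 1119 · 744/1119 = 744.

744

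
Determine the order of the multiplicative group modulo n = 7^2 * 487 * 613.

12492144

φ(14628019) = 14628019 · (1 − 1/7) · (1 − 1/487) · (1 − 1/613)
       = 14628019 · 1784592/2089717 = 12492144.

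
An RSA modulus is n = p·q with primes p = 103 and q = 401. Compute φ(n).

40800

φ(pq) = (p−1)(q−1) = 102 · 400 = 40800.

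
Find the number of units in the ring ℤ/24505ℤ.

17472

Factor 24505: 24505 = 5 · 13^2 · 29.
φ(24505) = 24505 · (1 − 1/5) · (1 − 1/13) · (1 − 1/29)
       = 24505 · 1344/1885 = 17472.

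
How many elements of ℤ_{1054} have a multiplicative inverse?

480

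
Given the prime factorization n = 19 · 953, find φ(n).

φ(18107) = 18107 · (1 − 1/19) · (1 − 1/953)
       = 18107 · 17136/18107 = 17136.

17136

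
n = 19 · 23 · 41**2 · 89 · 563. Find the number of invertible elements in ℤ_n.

32118704640

φ(36808451879) = 36808451879 · (1 − 1/19) · (1 − 1/23) · (1 − 1/41) · (1 − 1/89) · (1 − 1/563)
       = 36808451879 · 783383040/897767119 = 32118704640.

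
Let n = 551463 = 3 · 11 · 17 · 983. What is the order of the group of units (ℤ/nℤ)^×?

314240

φ(551463) = 551463 · (1 − 1/3) · (1 − 1/11) · (1 − 1/17) · (1 − 1/983)
       = 551463 · 314240/551463 = 314240.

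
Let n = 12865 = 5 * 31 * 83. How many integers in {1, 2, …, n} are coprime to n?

9840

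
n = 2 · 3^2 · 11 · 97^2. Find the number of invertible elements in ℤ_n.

558720

φ(1862982) = 1862982 · (1 − 1/2) · (1 − 1/3) · (1 − 1/11) · (1 − 1/97)
       = 1862982 · 1920/6402 = 558720.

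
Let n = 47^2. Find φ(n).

2162

φ(2209) = 2209 · (1 − 1/47)
       = 2209 · 46/47 = 2162.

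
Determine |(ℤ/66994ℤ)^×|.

30240

Prime factorization: 66994 = 2 × 19 × 41 × 43.
φ(66994) = 66994 · (1 − 1/2) · (1 − 1/19) · (1 − 1/41) · (1 − 1/43)
       = 66994 · 30240/66994 = 30240.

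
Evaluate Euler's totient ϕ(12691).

10584

First factor: 12691 = 7^3 * 37.
φ(12691) = 12691 · (1 − 1/7) · (1 − 1/37)
       = 12691 · 216/259 = 10584.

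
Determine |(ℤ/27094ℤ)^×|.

11880

27094 = 2 * 19 * 23 * 31.
φ(27094) = 27094 · (1 − 1/2) · (1 − 1/19) · (1 − 1/23) · (1 − 1/31)
       = 27094 · 11880/27094 = 11880.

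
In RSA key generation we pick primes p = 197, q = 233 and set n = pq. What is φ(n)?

φ(n) = (p − 1)(q − 1) = (197−1)(233−1) = 196·232 = 45472.

45472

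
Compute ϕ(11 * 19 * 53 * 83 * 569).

φ(523133479) = 523133479 · (1 − 1/11) · (1 − 1/19) · (1 − 1/53) · (1 − 1/83) · (1 − 1/569)
       = 523133479 · 435951360/523133479 = 435951360.

435951360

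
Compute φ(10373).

8800

Prime factorization: 10373 = 11 × 23 × 41.
φ(11) = 11 − 1 = 10.
φ(23) = 23 − 1 = 22.
φ(41) = 41 − 1 = 40.
Since φ is multiplicative, φ(10373) = 10 · 22 · 40 = 8800.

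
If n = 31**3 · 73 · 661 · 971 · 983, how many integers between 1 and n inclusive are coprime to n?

1304981324064000

φ(31^3) = 31^2·(31−1) = 961·30 = 28830.
φ(73) = 73 − 1 = 72.
φ(661) = 661 − 1 = 660.
φ(971) = 971 − 1 = 970.
φ(983) = 983 − 1 = 982.
Multiply: 28830 · 72 · 660 · 970 · 982 = 1304981324064000.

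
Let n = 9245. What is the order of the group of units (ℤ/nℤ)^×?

7224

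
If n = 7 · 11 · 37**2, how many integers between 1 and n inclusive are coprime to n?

79920

φ(105413) = 105413 · (1 − 1/7) · (1 − 1/11) · (1 − 1/37)
       = 105413 · 2160/2849 = 79920.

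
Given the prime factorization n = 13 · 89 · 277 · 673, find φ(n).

φ(13) = 13 − 1 = 12.
φ(89) = 89 − 1 = 88.
φ(277) = 277 − 1 = 276.
φ(673) = 673 − 1 = 672.
Multiply: 12 · 88 · 276 · 672 = 195858432.

195858432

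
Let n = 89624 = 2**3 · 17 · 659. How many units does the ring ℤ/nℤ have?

42112

φ(2^3) = 2^2·(2−1) = 4·1 = 4.
φ(17) = 17 − 1 = 16.
φ(659) = 659 − 1 = 658.
φ(89624) = 4 × 16 × 658 = 42112.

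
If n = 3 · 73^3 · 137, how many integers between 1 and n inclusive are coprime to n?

φ(159885987) = 159885987 · (1 − 1/3) · (1 − 1/73) · (1 − 1/137)
       = 159885987 · 19584/30003 = 104363136.

104363136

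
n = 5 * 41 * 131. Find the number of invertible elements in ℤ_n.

20800

φ(5) = 5 − 1 = 4.
φ(41) = 41 − 1 = 40.
φ(131) = 131 − 1 = 130.
Since φ is multiplicative, φ(26855) = 4 · 40 · 130 = 20800.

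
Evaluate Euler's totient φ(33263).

30240

Prime factorization: 33263 = 29 · 31 · 37.
φ(29) = 29 − 1 = 28.
φ(31) = 31 − 1 = 30.
φ(37) = 37 − 1 = 36.
Multiply: 28 · 30 · 36 = 30240.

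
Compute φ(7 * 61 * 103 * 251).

9180000

φ(11039231) = 11039231 · (1 − 1/7) · (1 − 1/61) · (1 − 1/103) · (1 − 1/251)
       = 11039231 · 9180000/11039231 = 9180000.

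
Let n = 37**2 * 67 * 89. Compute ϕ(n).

7736256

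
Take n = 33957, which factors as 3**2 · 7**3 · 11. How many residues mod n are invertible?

17640

φ(3^2) = 3^2 − 3^1 = 9 − 3 = 6.
φ(7^3) = 7^2·(7−1) = 49·6 = 294.
φ(11) = 11 − 1 = 10.
Since φ is multiplicative, φ(33957) = 6 · 294 · 10 = 17640.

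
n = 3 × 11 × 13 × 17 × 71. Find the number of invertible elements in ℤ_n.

268800

φ(517803) = 517803 · (1 − 1/3) · (1 − 1/11) · (1 − 1/13) · (1 − 1/17) · (1 − 1/71)
       = 517803 · 268800/517803 = 268800.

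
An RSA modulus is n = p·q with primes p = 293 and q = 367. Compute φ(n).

φ(293) = 293 − 1 = 292.
φ(367) = 367 − 1 = 366.
Multiply: 292 · 366 = 106872.

106872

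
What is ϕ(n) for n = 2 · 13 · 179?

2136

φ(4654) = 4654 · (1 − 1/2) · (1 − 1/13) · (1 − 1/179)
       = 4654 · 2136/4654 = 2136.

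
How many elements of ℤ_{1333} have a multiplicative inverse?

Prime factorization: 1333 = 31 · 43.
φ(1333) = 1333 · (1 − 1/31) · (1 − 1/43)
       = 1333 · 1260/1333 = 1260.

1260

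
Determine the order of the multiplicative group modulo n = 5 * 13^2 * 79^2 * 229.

876680064

φ(1207664705) = 1207664705 · (1 − 1/5) · (1 − 1/13) · (1 − 1/79) · (1 − 1/229)
       = 1207664705 · 853632/1175915 = 876680064.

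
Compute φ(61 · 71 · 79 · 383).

φ(61) = 61 − 1 = 60.
φ(71) = 71 − 1 = 70.
φ(79) = 79 − 1 = 78.
φ(383) = 383 − 1 = 382.
φ(131043067) = 60 × 70 × 78 × 382 = 125143200.

125143200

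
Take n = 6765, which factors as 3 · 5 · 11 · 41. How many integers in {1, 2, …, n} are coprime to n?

φ(3) = 3 − 1 = 2.
φ(5) = 5 − 1 = 4.
φ(11) = 11 − 1 = 10.
φ(41) = 41 − 1 = 40.
Multiply: 2 · 4 · 10 · 40 = 3200.

3200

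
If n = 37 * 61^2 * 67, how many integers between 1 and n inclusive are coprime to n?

8696160

φ(37) = 37 − 1 = 36.
φ(61^2) = 61^1·(61−1) = 61·60 = 3660.
φ(67) = 67 − 1 = 66.
φ(9224359) = 36 × 3660 × 66 = 8696160.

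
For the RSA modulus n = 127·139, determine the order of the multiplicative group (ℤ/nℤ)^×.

φ(127) = 127 − 1 = 126.
φ(139) = 139 − 1 = 138.
φ(17653) = 126 × 138 = 17388.

17388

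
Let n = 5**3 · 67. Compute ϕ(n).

6600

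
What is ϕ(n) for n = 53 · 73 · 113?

φ(437197) = 437197 · (1 − 1/53) · (1 − 1/73) · (1 − 1/113)
       = 437197 · 419328/437197 = 419328.

419328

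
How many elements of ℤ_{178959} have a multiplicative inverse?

98560

First factor: 178959 = 3 * 11^2 * 17 * 29.
φ(178959) = 178959 · (1 − 1/3) · (1 − 1/11) · (1 − 1/17) · (1 − 1/29)
       = 178959 · 8960/16269 = 98560.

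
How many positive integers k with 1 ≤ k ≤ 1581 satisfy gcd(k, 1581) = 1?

First factor: 1581 = 3 × 17 × 31.
φ(3) = 3 − 1 = 2.
φ(17) = 17 − 1 = 16.
φ(31) = 31 − 1 = 30.
Multiply: 2 · 16 · 30 = 960.

960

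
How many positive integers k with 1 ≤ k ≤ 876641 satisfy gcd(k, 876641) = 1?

762048

First factor: 876641 = 19 · 29 · 37 · 43.
φ(876641) = 876641 · (1 − 1/19) · (1 − 1/29) · (1 − 1/37) · (1 − 1/43)
       = 876641 · 762048/876641 = 762048.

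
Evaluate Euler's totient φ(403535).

First factor: 403535 = 5 × 11^2 × 23 × 29.
φ(403535) = 403535 · (1 − 1/5) · (1 − 1/11) · (1 − 1/23) · (1 − 1/29)
       = 403535 · 24640/36685 = 271040.

271040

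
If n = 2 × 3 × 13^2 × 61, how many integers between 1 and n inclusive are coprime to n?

18720

φ(2) = 2 − 1 = 1.
φ(3) = 3 − 1 = 2.
φ(13^2) = 13^2 − 13^1 = 169 − 13 = 156.
φ(61) = 61 − 1 = 60.
φ(61854) = 1 × 2 × 156 × 60 = 18720.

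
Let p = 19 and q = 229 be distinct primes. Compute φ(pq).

φ(pq) = (p−1)(q−1) = 18 · 228 = 4104.

4104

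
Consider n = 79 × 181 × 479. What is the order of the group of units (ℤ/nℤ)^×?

6711120

φ(6849221) = 6849221 · (1 − 1/79) · (1 − 1/181) · (1 − 1/479)
       = 6849221 · 6711120/6849221 = 6711120.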